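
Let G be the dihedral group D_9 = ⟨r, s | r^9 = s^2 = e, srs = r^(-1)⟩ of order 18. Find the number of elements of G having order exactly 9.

The elements of order 9 are: r, r^2, r^4, r^5, r^7, r^8.
That's 6.

6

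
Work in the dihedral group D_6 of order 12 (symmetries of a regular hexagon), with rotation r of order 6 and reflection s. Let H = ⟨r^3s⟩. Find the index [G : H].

|⟨r^3s⟩| = 2 and |G| = 12.
By Lagrange, [G : H] = |G|/|H| = 12/2 = 6.

6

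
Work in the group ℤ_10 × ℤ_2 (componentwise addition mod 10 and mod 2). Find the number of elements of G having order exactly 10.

An element (a,b) has order lcm(ord(a), ord(b)); count pairs with lcm equal to 10.
Enumerating gives 12 such elements.

12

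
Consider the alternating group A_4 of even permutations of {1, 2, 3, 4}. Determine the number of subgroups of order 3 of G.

4

|G| = 12 and 3 | 12, so subgroups of order 3 are possible by Lagrange.
The subgroups of order 3 are: {e, (1 2 3), (1 3 2)}; {e, (1 2 4), (1 4 2)}; {e, (1 3 4), (1 4 3)}; {e, (2 3 4), (2 4 3)}.
So G has 4 subgroups of order 3.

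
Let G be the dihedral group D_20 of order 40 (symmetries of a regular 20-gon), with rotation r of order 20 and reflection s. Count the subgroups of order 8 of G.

5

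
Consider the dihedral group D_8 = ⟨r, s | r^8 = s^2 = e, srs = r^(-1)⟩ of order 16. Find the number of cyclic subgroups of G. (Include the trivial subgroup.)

12

Group the elements of G by the cyclic subgroup they generate; each cyclic subgroup of order d accounts for φ(d) elements.
Cyclic subgroups by order — order 1: 1; order 2: 9; order 4: 1; order 8: 1.
Total: 12.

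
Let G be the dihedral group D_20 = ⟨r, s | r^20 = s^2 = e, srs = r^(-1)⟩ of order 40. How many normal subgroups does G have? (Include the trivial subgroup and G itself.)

9

G has 48 subgroups. Checking conjugation-invariance by order — order 1: 1/1 normal; order 2: 1/21 normal; order 4: 1/11 normal; order 5: 1/1 normal; order 8: 0/5 normal; order 10: 1/5 normal; order 20: 3/3 normal; order 40: 1/1 normal.
Total normal subgroups: 9.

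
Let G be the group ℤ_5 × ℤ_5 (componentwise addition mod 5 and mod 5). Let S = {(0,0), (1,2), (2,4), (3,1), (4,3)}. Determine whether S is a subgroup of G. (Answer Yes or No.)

|S| = 5 divides |G| = 25, consistent with Lagrange.
S contains the identity, every element's inverse is in S, and S is closed under +: it is a subgroup.
In fact S = ⟨(4,3)⟩.

Yes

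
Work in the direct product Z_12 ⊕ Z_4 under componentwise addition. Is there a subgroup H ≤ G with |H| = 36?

No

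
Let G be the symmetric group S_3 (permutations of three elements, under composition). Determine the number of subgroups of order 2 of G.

|G| = 6 and 2 | 6, so subgroups of order 2 are possible by Lagrange.
The subgroups of order 2 are: {e, (1 2)}; {e, (1 3)}; {e, (2 3)}.
So G has 3 subgroups of order 2.

3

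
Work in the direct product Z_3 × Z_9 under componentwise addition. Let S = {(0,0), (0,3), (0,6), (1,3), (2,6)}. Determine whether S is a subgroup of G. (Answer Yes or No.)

|S| = 5 does not divide |G| = 27, so by Lagrange S is not a subgroup.

No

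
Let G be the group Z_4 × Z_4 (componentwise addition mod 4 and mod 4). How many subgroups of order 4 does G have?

7

|G| = 16 and 4 | 16, so subgroups of order 4 are possible by Lagrange.
The subgroups of order 4 are: {(0,0), (0,1), (0,2), (0,3)}; {(0,0), (0,2), (2,0), (2,2)}; {(0,0), (0,2), (2,1), (2,3)}; {(0,0), (1,0), (2,0), (3,0)}; … (7 in all).
So G has 7 subgroups of order 4.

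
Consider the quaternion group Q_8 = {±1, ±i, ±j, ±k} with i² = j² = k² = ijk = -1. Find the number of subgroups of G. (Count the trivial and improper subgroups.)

6

|G| = 8, so by Lagrange every subgroup order divides 8. Divisors: 1, 2, 4, 8.
Subgroups by order — order 1: 1; order 2: 1; order 4: 3; order 8: 1.
Total: 1 + 1 + 3 + 1 = 6.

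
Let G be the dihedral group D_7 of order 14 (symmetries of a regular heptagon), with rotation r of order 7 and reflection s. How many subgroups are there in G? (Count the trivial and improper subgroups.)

|G| = 14, so by Lagrange every subgroup order divides 14. Divisors: 1, 2, 7, 14.
Subgroups by order — order 1: 1; order 2: 7; order 7: 1; order 14: 1.
Total: 1 + 7 + 1 + 1 = 10.

10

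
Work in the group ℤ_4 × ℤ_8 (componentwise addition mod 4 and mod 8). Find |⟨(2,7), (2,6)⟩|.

|⟨(2,7)⟩| = 8 and |⟨(2,6)⟩| = 4, so |H| is a multiple of lcm(8, 4) = 8 and divides |G| = 32.
Closing under the operation: H = {(0,0), (0,1), (0,2), (0,3), (0,4), (0,5), (0,6), (0,7), (2,0), (2,1), (2,2), (2,3), (2,4), (2,5), (2,6), (2,7)}, so |H| = 16.

16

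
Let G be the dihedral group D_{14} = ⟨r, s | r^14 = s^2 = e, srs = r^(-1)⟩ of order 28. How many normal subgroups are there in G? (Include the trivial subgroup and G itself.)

7

G has 28 subgroups. Checking conjugation-invariance by order — order 1: 1/1 normal; order 2: 1/15 normal; order 4: 0/7 normal; order 7: 1/1 normal; order 14: 3/3 normal; order 28: 1/1 normal.
Total normal subgroups: 7.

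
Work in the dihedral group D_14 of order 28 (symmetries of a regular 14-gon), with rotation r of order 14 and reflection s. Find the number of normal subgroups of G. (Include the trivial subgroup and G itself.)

7

G has 28 subgroups. Checking conjugation-invariance by order — order 1: 1/1 normal; order 2: 1/15 normal; order 4: 0/7 normal; order 7: 1/1 normal; order 14: 3/3 normal; order 28: 1/1 normal.
Total normal subgroups: 7.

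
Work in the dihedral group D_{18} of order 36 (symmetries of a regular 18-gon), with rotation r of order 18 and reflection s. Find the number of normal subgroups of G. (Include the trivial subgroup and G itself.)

G has 45 subgroups. Checking conjugation-invariance by order — order 1: 1/1 normal; order 2: 1/19 normal; order 3: 1/1 normal; order 4: 0/9 normal; order 6: 1/7 normal; order 9: 1/1 normal; order 12: 0/3 normal; order 18: 3/3 normal; order 36: 1/1 normal.
Total normal subgroups: 9.

9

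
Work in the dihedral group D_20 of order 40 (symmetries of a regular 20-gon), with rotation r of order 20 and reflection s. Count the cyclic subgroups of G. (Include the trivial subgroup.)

26

Group the elements of G by the cyclic subgroup they generate; each cyclic subgroup of order d accounts for φ(d) elements.
Cyclic subgroups by order — order 1: 1; order 2: 21; order 4: 1; order 5: 1; order 10: 1; order 20: 1.
Total: 26.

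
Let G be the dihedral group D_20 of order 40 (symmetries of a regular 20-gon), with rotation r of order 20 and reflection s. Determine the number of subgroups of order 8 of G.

|G| = 40 and 8 | 40, so subgroups of order 8 are possible by Lagrange.
The subgroups of order 8 are: {e, r^5, r^10, r^15, s, r^5s, r^10s, r^15s}; {e, r^5, r^10, r^15, rs, r^6s, r^11s, r^16s}; {e, r^5, r^10, r^15, r^2s, r^7s, r^12s, r^17s}; {e, r^5, r^10, r^15, r^3s, r^8s, r^13s, r^18s}; … (5 in all).
So G has 5 subgroups of order 8.

5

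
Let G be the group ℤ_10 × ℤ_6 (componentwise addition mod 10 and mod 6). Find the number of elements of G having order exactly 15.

8

An element (a,b) has order lcm(ord(a), ord(b)); count pairs with lcm equal to 15.
Enumerating gives 8 such elements.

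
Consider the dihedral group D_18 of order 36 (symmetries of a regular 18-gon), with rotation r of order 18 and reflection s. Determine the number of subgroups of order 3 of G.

|G| = 36 and 3 | 36, so subgroups of order 3 are possible by Lagrange.
The subgroups of order 3 are: {e, r^6, r^12}.
So G has 1 subgroup of order 3.

1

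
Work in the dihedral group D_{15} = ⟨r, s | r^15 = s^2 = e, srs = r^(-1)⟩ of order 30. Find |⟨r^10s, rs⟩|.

10

|⟨r^10s⟩| = 2 and |⟨rs⟩| = 2, so |H| is a multiple of lcm(2, 2) = 2 and divides |G| = 30.
Closing under the operation: H = {e, r^3, r^6, r^9, r^12, rs, r^4s, r^7s, r^10s, r^13s}, so |H| = 10.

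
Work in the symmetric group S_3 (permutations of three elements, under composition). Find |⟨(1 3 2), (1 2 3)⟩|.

3

|⟨(1 3 2)⟩| = 3 and |⟨(1 2 3)⟩| = 3, so |H| is a multiple of lcm(3, 3) = 3 and divides |G| = 6.
Closing under the operation: H = {e, (1 2 3), (1 3 2)}, so |H| = 3.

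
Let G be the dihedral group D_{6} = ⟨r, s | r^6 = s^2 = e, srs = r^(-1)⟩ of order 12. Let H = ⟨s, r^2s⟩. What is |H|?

|⟨s⟩| = 2 and |⟨r^2s⟩| = 2, so |H| is a multiple of lcm(2, 2) = 2 and divides |G| = 12.
Closing under the operation: H = {e, r^2, r^4, s, r^2s, r^4s}, so |H| = 6.

6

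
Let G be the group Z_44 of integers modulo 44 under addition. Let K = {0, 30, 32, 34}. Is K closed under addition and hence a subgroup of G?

32 ∈ K but its inverse 12 ∉ K, so K is not a subgroup.

No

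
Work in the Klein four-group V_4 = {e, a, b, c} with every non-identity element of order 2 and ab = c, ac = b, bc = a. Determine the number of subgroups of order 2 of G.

3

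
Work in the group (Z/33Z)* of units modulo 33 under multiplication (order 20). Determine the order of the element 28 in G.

10

Compute successive powers of 28 mod 33: 28, 25, 7, 31, 10, 16, 19, 4, …; 28^10 ≡ 1 (mod 33).
So |⟨28⟩| = 10.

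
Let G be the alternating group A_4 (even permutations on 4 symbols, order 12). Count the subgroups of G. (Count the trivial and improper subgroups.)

10

|G| = 12, so by Lagrange every subgroup order divides 12. Divisors: 1, 2, 3, 4, 6, 12.
Subgroups by order — order 1: 1; order 2: 3; order 3: 4; order 4: 1; order 6: 0; order 12: 1.
Total: 1 + 3 + 4 + 1 + 0 + 1 = 10.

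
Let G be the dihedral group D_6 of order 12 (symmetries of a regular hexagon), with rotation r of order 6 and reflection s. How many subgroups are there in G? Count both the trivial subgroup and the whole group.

|G| = 12, so by Lagrange every subgroup order divides 12. Divisors: 1, 2, 3, 4, 6, 12.
Subgroups by order — order 1: 1; order 2: 7; order 3: 1; order 4: 3; order 6: 3; order 12: 1.
Total: 1 + 7 + 1 + 3 + 3 + 1 = 16.

16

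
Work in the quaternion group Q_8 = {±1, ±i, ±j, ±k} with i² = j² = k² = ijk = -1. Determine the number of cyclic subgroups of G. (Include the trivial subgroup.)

5

A cyclic subgroup of order d is generated by each of its φ(d) elements of order d, so the cyclic subgroups of order d number (#elements of order d)/φ(d).
Cyclic subgroups by order — order 1: 1; order 2: 1; order 4: 3.
Total: 5.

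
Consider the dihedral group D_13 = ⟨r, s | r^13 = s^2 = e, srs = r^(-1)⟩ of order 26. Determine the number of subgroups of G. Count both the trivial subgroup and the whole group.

|G| = 26, so by Lagrange every subgroup order divides 26. Divisors: 1, 2, 13, 26.
Subgroups by order — order 1: 1; order 2: 13; order 13: 1; order 26: 1.
Total: 1 + 13 + 1 + 1 = 16.

16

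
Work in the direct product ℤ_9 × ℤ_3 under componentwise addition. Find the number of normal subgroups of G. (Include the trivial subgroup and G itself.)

G is abelian, so every subgroup is normal.
G has 10 subgroups in total, hence 10 normal subgroups.

10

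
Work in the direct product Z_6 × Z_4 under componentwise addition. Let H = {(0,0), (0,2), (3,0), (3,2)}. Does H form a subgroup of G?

|H| = 4 divides |G| = 24, consistent with Lagrange.
H contains the identity, every element's inverse is in H, and H is closed under +: it is a subgroup.

Yes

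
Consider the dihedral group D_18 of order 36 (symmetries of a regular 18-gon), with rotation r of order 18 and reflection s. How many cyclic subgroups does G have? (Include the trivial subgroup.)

Each element a generates a cyclic subgroup ⟨a⟩; distinct elements may generate the same one (a cyclic group of order d has φ(d) generators).
Cyclic subgroups by order — order 1: 1; order 2: 19; order 3: 1; order 6: 1; order 9: 1; order 18: 1.
Total: 24.

24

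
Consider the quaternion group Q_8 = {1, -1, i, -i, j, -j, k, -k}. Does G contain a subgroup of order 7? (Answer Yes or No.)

No

7 does not divide |G| = 8, so by Lagrange no subgroup of order 7 exists.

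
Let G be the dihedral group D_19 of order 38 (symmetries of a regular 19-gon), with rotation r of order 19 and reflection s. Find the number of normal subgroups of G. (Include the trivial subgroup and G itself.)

3

G has 22 subgroups. Checking conjugation-invariance by order — order 1: 1/1 normal; order 2: 0/19 normal; order 19: 1/1 normal; order 38: 1/1 normal.
Total normal subgroups: 3.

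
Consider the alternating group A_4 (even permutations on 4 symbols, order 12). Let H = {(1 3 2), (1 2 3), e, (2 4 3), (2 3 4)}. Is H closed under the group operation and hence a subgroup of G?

|H| = 5 does not divide |G| = 12, so by Lagrange H is not a subgroup.

No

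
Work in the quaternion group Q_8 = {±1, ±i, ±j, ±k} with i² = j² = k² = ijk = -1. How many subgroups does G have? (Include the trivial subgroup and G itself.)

|G| = 8, so by Lagrange every subgroup order divides 8. Divisors: 1, 2, 4, 8.
Subgroups by order — order 1: 1; order 2: 1; order 4: 3; order 8: 1.
Total: 1 + 1 + 3 + 1 = 6.

6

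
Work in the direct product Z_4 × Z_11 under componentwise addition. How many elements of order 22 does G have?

An element (a,b) has order lcm(ord(a), ord(b)); count pairs with lcm equal to 22.
Enumerating gives 10 such elements.

10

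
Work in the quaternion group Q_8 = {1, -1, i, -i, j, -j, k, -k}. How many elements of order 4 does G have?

6

The elements of order 4 are: i, -i, j, -j, k, -k.
That's 6.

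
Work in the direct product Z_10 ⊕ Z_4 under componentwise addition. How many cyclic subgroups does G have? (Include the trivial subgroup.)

Each element a generates a cyclic subgroup ⟨a⟩; distinct elements may generate the same one (a cyclic group of order d has φ(d) generators).
Cyclic subgroups by order — order 1: 1; order 2: 3; order 4: 2; order 5: 1; order 10: 3; order 20: 2.
Total: 12.

12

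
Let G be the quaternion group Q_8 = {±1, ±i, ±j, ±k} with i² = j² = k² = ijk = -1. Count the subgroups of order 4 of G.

3

|G| = 8 and 4 | 8, so subgroups of order 4 are possible by Lagrange.
The subgroups of order 4 are: {1, -1, i, -i}; {1, -1, j, -j}; {1, -1, k, -k}.
So G has 3 subgroups of order 4.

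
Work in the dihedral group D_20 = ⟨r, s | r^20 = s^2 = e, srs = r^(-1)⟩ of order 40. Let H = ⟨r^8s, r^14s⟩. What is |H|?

|⟨r^8s⟩| = 2 and |⟨r^14s⟩| = 2, so |H| is a multiple of lcm(2, 2) = 2 and divides |G| = 40.
Closing under the operation: H = {e, r^2, r^4, r^6, r^8, r^10, r^12, r^14, r^16, r^18, s, r^2s, r^4s, r^6s, r^8s, r^10s, r^12s, r^14s, r^16s, r^18s}, so |H| = 20.

20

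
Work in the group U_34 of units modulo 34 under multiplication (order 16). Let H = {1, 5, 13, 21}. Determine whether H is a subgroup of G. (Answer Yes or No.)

No

5 ∈ H but its inverse 7 ∉ H, so H is not a subgroup.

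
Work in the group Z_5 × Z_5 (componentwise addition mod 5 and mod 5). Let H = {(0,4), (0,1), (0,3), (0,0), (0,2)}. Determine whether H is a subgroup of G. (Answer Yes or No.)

Yes

|H| = 5 divides |G| = 25, consistent with Lagrange.
H contains the identity, every element's inverse is in H, and H is closed under +: it is a subgroup.
In fact H = ⟨(0,1)⟩.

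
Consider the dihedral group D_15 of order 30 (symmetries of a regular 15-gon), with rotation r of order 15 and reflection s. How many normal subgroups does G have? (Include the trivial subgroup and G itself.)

G has 28 subgroups. Checking conjugation-invariance by order — order 1: 1/1 normal; order 2: 0/15 normal; order 3: 1/1 normal; order 5: 1/1 normal; order 6: 0/5 normal; order 10: 0/3 normal; order 15: 1/1 normal; order 30: 1/1 normal.
Total normal subgroups: 5.

5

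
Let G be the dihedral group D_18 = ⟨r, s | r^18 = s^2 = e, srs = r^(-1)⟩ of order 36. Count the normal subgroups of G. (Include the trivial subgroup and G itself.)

G has 45 subgroups. Checking conjugation-invariance by order — order 1: 1/1 normal; order 2: 1/19 normal; order 3: 1/1 normal; order 4: 0/9 normal; order 6: 1/7 normal; order 9: 1/1 normal; order 12: 0/3 normal; order 18: 3/3 normal; order 36: 1/1 normal.
Total normal subgroups: 9.

9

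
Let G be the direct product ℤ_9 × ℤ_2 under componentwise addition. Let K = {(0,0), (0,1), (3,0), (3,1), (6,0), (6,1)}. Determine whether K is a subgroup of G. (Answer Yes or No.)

|K| = 6 divides |G| = 18, consistent with Lagrange.
K contains the identity, every element's inverse is in K, and K is closed under +: it is a subgroup.
In fact K = ⟨(3,1)⟩.

Yes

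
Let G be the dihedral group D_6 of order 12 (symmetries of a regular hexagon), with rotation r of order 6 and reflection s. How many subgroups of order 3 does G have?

1

|G| = 12 and 3 | 12, so subgroups of order 3 are possible by Lagrange.
The subgroups of order 3 are: {e, r^2, r^4}.
So G has 1 subgroup of order 3.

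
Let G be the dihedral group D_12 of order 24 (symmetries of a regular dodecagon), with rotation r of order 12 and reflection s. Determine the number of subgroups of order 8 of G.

3

|G| = 24 and 8 | 24, so subgroups of order 8 are possible by Lagrange.
The subgroups of order 8 are: {e, r^3, r^6, r^9, rs, r^4s, r^7s, r^10s}; {e, r^3, r^6, r^9, r^2s, r^5s, r^8s, r^11s}; {e, r^3, r^6, r^9, s, r^3s, r^6s, r^9s}.
So G has 3 subgroups of order 8.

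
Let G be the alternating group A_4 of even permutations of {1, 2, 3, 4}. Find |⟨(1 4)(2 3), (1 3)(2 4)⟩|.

|⟨(1 4)(2 3)⟩| = 2 and |⟨(1 3)(2 4)⟩| = 2, so |H| is a multiple of lcm(2, 2) = 2 and divides |G| = 12.
Closing under the operation: H = {e, (1 2)(3 4), (1 3)(2 4), (1 4)(2 3)}, so |H| = 4.

4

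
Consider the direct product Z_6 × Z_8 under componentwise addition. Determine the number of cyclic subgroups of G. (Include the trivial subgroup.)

Group the elements of G by the cyclic subgroup they generate; each cyclic subgroup of order d accounts for φ(d) elements.
Cyclic subgroups by order — order 1: 1; order 2: 3; order 3: 1; order 4: 2; order 6: 3; order 8: 2; order 12: 2; order 24: 2.
Total: 16.

16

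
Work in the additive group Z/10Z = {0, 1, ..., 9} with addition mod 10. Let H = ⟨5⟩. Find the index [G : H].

5

|⟨5⟩| = 2 and |G| = 10.
By Lagrange, [G : H] = |G|/|H| = 10/2 = 5.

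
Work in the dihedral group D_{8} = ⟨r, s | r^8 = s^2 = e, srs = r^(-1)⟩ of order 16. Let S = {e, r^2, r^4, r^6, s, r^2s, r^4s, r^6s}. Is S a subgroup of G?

Yes

|S| = 8 divides |G| = 16, consistent with Lagrange.
S contains the identity, every element's inverse is in S, and S is closed under ·: it is a subgroup.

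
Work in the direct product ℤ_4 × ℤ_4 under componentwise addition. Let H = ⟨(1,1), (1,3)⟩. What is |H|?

8

|⟨(1,1)⟩| = 4 and |⟨(1,3)⟩| = 4, so |H| is a multiple of lcm(4, 4) = 4 and divides |G| = 16.
Closing under the operation: H = {(0,0), (0,2), (1,1), (1,3), (2,0), (2,2), (3,1), (3,3)}, so |H| = 8.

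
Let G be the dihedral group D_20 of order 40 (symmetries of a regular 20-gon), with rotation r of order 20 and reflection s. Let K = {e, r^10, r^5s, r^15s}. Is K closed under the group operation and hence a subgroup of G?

Yes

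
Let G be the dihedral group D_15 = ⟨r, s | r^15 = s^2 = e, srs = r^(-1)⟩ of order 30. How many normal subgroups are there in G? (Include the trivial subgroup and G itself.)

G has 28 subgroups. Checking conjugation-invariance by order — order 1: 1/1 normal; order 2: 0/15 normal; order 3: 1/1 normal; order 5: 1/1 normal; order 6: 0/5 normal; order 10: 0/3 normal; order 15: 1/1 normal; order 30: 1/1 normal.
Total normal subgroups: 5.

5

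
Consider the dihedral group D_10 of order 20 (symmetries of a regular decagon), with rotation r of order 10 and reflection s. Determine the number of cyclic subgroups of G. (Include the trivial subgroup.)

A cyclic subgroup of order d is generated by each of its φ(d) elements of order d, so the cyclic subgroups of order d number (#elements of order d)/φ(d).
Cyclic subgroups by order — order 1: 1; order 2: 11; order 5: 1; order 10: 1.
Total: 14.

14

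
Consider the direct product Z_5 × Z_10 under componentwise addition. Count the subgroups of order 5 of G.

6

|G| = 50 and 5 | 50, so subgroups of order 5 are possible by Lagrange.
The subgroups of order 5 are: {(0,0), (0,2), (0,4), (0,6), (0,8)}; {(0,0), (1,0), (2,0), (3,0), (4,0)}; {(0,0), (1,2), (2,4), (3,6), (4,8)}; {(0,0), (1,4), (2,8), (3,2), (4,6)}; … (6 in all).
So G has 6 subgroups of order 5.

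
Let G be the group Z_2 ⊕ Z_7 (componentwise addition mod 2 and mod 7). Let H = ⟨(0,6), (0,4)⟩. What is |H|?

|⟨(0,6)⟩| = 7 and |⟨(0,4)⟩| = 7, so |H| is a multiple of lcm(7, 7) = 7 and divides |G| = 14.
Closing under the operation: H = {(0,0), (0,1), (0,2), (0,3), (0,4), (0,5), (0,6)}, so |H| = 7.

7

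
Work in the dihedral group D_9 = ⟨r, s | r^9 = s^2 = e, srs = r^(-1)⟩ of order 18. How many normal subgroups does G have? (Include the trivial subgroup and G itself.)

G has 16 subgroups. Checking conjugation-invariance by order — order 1: 1/1 normal; order 2: 0/9 normal; order 3: 1/1 normal; order 6: 0/3 normal; order 9: 1/1 normal; order 18: 1/1 normal.
Total normal subgroups: 4.

4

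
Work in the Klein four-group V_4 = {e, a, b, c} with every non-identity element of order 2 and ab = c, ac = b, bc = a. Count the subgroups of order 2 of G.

|G| = 4 and 2 | 4, so subgroups of order 2 are possible by Lagrange.
The subgroups of order 2 are: {e, a}; {e, b}; {e, c}.
So G has 3 subgroups of order 2.

3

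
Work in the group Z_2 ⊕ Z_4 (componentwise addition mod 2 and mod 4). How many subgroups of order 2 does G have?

|G| = 8 and 2 | 8, so subgroups of order 2 are possible by Lagrange.
The subgroups of order 2 are: {(0,0), (0,2)}; {(0,0), (1,0)}; {(0,0), (1,2)}.
So G has 3 subgroups of order 2.

3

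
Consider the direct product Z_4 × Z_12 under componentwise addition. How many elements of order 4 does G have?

12

An element (a,b) has order lcm(ord(a), ord(b)); count pairs with lcm equal to 4.
Enumerating gives 12 such elements.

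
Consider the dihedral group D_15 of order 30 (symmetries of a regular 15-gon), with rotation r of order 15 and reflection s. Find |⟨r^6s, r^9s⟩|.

|⟨r^6s⟩| = 2 and |⟨r^9s⟩| = 2, so |H| is a multiple of lcm(2, 2) = 2 and divides |G| = 30.
Closing under the operation: H = {e, r^3, r^6, r^9, r^12, s, r^3s, r^6s, r^9s, r^12s}, so |H| = 10.

10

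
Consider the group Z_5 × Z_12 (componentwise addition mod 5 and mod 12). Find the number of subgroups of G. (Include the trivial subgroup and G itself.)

|G| = 60, so by Lagrange every subgroup order divides 60. Divisors: 1, 2, 3, 4, 5, 6, 10, 12, 15, 20, 30, 60.
Subgroups by order — order 1: 1; order 2: 1; order 3: 1; order 4: 1; order 5: 1; order 6: 1; order 10: 1; order 12: 1; order 15: 1; order 20: 1; order 30: 1; order 60: 1.
Total: 1 + 1 + 1 + 1 + 1 + 1 + 1 + 1 + 1 + 1 + 1 + 1 = 12.

12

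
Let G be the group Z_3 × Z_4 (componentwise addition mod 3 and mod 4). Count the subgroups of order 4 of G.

1

|G| = 12 and 4 | 12, so subgroups of order 4 are possible by Lagrange.
The subgroups of order 4 are: {(0,0), (0,1), (0,2), (0,3)}.
So G has 1 subgroup of order 4.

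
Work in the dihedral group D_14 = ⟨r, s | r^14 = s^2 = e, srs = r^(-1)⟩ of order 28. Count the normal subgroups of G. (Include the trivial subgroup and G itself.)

7

G has 28 subgroups. Checking conjugation-invariance by order — order 1: 1/1 normal; order 2: 1/15 normal; order 4: 0/7 normal; order 7: 1/1 normal; order 14: 3/3 normal; order 28: 1/1 normal.
Total normal subgroups: 7.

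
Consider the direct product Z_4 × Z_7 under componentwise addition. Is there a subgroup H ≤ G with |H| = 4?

Yes

4 | 28. A subgroup of order 4 is {(0,0), (1,0), (2,0), (3,0)}.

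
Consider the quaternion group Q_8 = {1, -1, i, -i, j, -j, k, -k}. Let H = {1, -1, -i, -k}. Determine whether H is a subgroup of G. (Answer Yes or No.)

-k ∈ H but its inverse k ∉ H, so H is not a subgroup.

No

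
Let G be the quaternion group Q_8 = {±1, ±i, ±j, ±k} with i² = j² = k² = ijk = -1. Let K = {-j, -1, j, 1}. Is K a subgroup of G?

Yes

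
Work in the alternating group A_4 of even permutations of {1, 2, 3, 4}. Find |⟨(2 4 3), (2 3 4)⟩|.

|⟨(2 4 3)⟩| = 3 and |⟨(2 3 4)⟩| = 3, so |H| is a multiple of lcm(3, 3) = 3 and divides |G| = 12.
Closing under the operation: H = {e, (2 3 4), (2 4 3)}, so |H| = 3.

3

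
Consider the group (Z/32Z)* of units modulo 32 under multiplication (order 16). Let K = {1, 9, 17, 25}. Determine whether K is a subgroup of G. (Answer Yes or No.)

Yes

|K| = 4 divides |G| = 16, consistent with Lagrange.
K contains the identity, every element's inverse is in K, and K is closed under ·: it is a subgroup.
In fact K = ⟨25⟩.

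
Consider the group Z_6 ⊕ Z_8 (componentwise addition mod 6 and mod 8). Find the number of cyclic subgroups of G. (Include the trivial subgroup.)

16

Each element a generates a cyclic subgroup ⟨a⟩; distinct elements may generate the same one (a cyclic group of order d has φ(d) generators).
Cyclic subgroups by order — order 1: 1; order 2: 3; order 3: 1; order 4: 2; order 6: 3; order 8: 2; order 12: 2; order 24: 2.
Total: 16.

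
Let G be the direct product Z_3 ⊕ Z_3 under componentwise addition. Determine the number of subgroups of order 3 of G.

4

|G| = 9 and 3 | 9, so subgroups of order 3 are possible by Lagrange.
The subgroups of order 3 are: {(0,0), (0,1), (0,2)}; {(0,0), (1,0), (2,0)}; {(0,0), (1,1), (2,2)}; {(0,0), (1,2), (2,1)}.
So G has 4 subgroups of order 3.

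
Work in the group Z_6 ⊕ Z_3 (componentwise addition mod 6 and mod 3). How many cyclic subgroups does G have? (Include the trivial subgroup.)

A cyclic subgroup of order d is generated by each of its φ(d) elements of order d, so the cyclic subgroups of order d number (#elements of order d)/φ(d).
Cyclic subgroups by order — order 1: 1; order 2: 1; order 3: 4; order 6: 4.
Total: 10.

10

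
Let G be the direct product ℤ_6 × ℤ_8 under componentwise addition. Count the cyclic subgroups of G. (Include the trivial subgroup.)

Each element a generates a cyclic subgroup ⟨a⟩; distinct elements may generate the same one (a cyclic group of order d has φ(d) generators).
Cyclic subgroups by order — order 1: 1; order 2: 3; order 3: 1; order 4: 2; order 6: 3; order 8: 2; order 12: 2; order 24: 2.
Total: 16.

16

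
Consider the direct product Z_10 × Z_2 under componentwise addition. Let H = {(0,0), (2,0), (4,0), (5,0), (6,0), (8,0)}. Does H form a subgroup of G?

|H| = 6 does not divide |G| = 20, so by Lagrange H is not a subgroup.

No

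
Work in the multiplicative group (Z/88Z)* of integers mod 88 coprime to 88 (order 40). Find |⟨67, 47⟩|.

20

|⟨67⟩| = 2 and |⟨47⟩| = 10, so |H| is a multiple of lcm(2, 10) = 10 and divides |G| = 40.
Closing under the operation: H = {1, 3, 5, 9, 15, 23, 25, 27, 31, 37, 45, 47, 49, 53, 59, 67, 69, 71, 75, 81}, so |H| = 20.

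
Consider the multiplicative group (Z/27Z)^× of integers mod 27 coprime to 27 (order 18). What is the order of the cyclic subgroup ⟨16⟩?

Compute successive powers of 16 mod 27: 16, 13, 19, 7, 4, 10, 25, 22, …; 16^9 ≡ 1 (mod 27).
So |⟨16⟩| = 9.

9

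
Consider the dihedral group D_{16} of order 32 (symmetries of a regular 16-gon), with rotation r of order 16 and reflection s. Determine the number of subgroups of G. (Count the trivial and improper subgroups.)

36

|G| = 32, so by Lagrange every subgroup order divides 32. Divisors: 1, 2, 4, 8, 16, 32.
Subgroups by order — order 1: 1; order 2: 17; order 4: 9; order 8: 5; order 16: 3; order 32: 1.
Total: 1 + 17 + 9 + 5 + 3 + 1 = 36.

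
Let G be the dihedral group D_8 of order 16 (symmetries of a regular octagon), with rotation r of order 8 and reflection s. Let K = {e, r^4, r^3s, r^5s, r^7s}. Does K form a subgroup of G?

No

|K| = 5 does not divide |G| = 16, so by Lagrange K is not a subgroup.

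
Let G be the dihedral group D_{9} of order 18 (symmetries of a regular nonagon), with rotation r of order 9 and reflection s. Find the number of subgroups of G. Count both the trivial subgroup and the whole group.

16

|G| = 18, so by Lagrange every subgroup order divides 18. Divisors: 1, 2, 3, 6, 9, 18.
Subgroups by order — order 1: 1; order 2: 9; order 3: 1; order 6: 3; order 9: 1; order 18: 1.
Total: 1 + 9 + 1 + 3 + 1 + 1 = 16.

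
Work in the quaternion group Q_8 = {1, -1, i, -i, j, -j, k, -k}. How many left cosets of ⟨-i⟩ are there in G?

|⟨-i⟩| = 4 and |G| = 8.
By Lagrange, [G : H] = |G|/|H| = 8/4 = 2.

2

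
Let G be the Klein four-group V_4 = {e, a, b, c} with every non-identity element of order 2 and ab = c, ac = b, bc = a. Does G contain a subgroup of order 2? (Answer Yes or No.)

Yes

2 | 4. A subgroup of order 2 is {e, a}.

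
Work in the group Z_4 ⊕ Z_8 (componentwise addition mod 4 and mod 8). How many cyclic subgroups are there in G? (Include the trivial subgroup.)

Each element a generates a cyclic subgroup ⟨a⟩; distinct elements may generate the same one (a cyclic group of order d has φ(d) generators).
Cyclic subgroups by order — order 1: 1; order 2: 3; order 4: 6; order 8: 4.
Total: 14.

14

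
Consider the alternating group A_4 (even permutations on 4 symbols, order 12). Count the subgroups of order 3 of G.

4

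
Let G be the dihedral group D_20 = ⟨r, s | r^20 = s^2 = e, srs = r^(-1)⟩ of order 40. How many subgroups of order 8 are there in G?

5

|G| = 40 and 8 | 40, so subgroups of order 8 are possible by Lagrange.
The subgroups of order 8 are: {e, r^5, r^10, r^15, s, r^5s, r^10s, r^15s}; {e, r^5, r^10, r^15, rs, r^6s, r^11s, r^16s}; {e, r^5, r^10, r^15, r^2s, r^7s, r^12s, r^17s}; {e, r^5, r^10, r^15, r^3s, r^8s, r^13s, r^18s}; … (5 in all).
So G has 5 subgroups of order 8.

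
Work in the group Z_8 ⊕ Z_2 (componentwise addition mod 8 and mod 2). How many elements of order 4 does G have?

4

An element (a,b) has order lcm(ord(a), ord(b)); count pairs with lcm equal to 4.
Enumerating gives 4 such elements.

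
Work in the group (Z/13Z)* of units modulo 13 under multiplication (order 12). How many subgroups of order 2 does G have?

|G| = 12 and 2 | 12, so subgroups of order 2 are possible by Lagrange.
The subgroups of order 2 are: {1, 12}.
So G has 1 subgroup of order 2.

1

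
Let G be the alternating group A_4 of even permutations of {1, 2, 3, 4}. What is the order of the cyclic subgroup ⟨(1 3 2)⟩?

3

Computing powers of (1 3 2): the smallest k with ((1 3 2))^k = e is k = 3.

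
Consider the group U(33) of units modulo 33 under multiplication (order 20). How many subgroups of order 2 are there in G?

|G| = 20 and 2 | 20, so subgroups of order 2 are possible by Lagrange.
The subgroups of order 2 are: {1, 10}; {1, 23}; {1, 32}.
So G has 3 subgroups of order 2.

3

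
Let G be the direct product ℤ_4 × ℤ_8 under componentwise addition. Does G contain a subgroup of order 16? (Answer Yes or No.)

16 | 32. A subgroup of order 16 is {(0,0), (0,1), (0,2), (0,3), (0,4), (0,5), (0,6), (0,7), (2,0), (2,1), (2,2), (2,3), (2,4), (2,5), (2,6), (2,7)}.

Yes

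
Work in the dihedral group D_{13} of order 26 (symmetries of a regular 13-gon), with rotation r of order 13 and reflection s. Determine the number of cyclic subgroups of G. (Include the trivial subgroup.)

Group the elements of G by the cyclic subgroup they generate; each cyclic subgroup of order d accounts for φ(d) elements.
Cyclic subgroups by order — order 1: 1; order 2: 13; order 13: 1.
Total: 15.

15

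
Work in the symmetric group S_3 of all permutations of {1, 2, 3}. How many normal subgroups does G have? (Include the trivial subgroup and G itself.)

3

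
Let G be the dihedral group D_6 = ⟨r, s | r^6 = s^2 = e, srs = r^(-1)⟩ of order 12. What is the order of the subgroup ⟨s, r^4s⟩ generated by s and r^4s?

6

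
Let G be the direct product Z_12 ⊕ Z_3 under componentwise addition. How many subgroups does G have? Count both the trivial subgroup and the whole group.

|G| = 36, so by Lagrange every subgroup order divides 36. Divisors: 1, 2, 3, 4, 6, 9, 12, 18, 36.
Subgroups by order — order 1: 1; order 2: 1; order 3: 4; order 4: 1; order 6: 4; order 9: 1; order 12: 4; order 18: 1; order 36: 1.
Total: 1 + 1 + 4 + 1 + 4 + 1 + 4 + 1 + 1 = 18.

18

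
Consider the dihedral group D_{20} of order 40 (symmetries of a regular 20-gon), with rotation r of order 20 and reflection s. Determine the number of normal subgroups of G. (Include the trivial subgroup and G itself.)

9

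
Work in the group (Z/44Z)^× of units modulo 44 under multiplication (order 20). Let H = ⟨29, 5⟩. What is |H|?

10

|⟨29⟩| = 10 and |⟨5⟩| = 5, so |H| is a multiple of lcm(10, 5) = 10 and divides |G| = 20.
Closing under the operation: H = {1, 5, 9, 13, 17, 21, 25, 29, 37, 41}, so |H| = 10.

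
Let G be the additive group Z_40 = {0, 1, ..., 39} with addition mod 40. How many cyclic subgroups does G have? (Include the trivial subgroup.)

A cyclic subgroup of order d is generated by each of its φ(d) elements of order d, so the cyclic subgroups of order d number (#elements of order d)/φ(d).
Cyclic subgroups by order — order 1: 1; order 2: 1; order 4: 1; order 5: 1; order 8: 1; order 10: 1; order 20: 1; order 40: 1.
Total: 8.

8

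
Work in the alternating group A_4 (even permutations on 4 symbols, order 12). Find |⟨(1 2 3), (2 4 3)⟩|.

|⟨(1 2 3)⟩| = 3 and |⟨(2 4 3)⟩| = 3, so |H| is a multiple of lcm(3, 3) = 3 and divides |G| = 12.
Closing {(1 2 3), (2 4 3)} under the group operation gives all of G, so |H| = 12.

12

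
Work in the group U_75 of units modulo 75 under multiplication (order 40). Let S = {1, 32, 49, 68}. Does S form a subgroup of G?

|S| = 4 divides |G| = 40, consistent with Lagrange.
S contains the identity, every element's inverse is in S, and S is closed under ·: it is a subgroup.
In fact S = ⟨32⟩.

Yes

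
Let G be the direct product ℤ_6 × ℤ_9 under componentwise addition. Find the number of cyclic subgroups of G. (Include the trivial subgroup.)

Group the elements of G by the cyclic subgroup they generate; each cyclic subgroup of order d accounts for φ(d) elements.
Cyclic subgroups by order — order 1: 1; order 2: 1; order 3: 4; order 6: 4; order 9: 3; order 18: 3.
Total: 16.

16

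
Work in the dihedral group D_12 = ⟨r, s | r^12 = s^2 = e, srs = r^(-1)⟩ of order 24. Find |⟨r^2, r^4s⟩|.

|⟨r^2⟩| = 6 and |⟨r^4s⟩| = 2, so |H| is a multiple of lcm(6, 2) = 6 and divides |G| = 24.
Closing under the operation: H = {e, r^2, r^4, r^6, r^8, r^10, s, r^2s, r^4s, r^6s, r^8s, r^10s}, so |H| = 12.

12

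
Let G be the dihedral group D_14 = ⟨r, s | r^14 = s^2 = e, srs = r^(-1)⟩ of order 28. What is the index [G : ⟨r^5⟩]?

|⟨r^5⟩| = 14 and |G| = 28.
By Lagrange, [G : H] = |G|/|H| = 28/14 = 2.

2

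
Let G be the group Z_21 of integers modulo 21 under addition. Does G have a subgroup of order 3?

Yes

3 | 21. A subgroup of order 3 is {0, 7, 14}.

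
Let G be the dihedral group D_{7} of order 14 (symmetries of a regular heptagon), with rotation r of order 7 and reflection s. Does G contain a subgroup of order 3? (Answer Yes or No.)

3 does not divide |G| = 14, so by Lagrange no subgroup of order 3 exists.

No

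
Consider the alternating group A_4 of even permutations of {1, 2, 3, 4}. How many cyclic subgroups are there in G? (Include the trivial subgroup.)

8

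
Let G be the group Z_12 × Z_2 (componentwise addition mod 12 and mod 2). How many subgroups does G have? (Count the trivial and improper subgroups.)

16

|G| = 24, so by Lagrange every subgroup order divides 24. Divisors: 1, 2, 3, 4, 6, 8, 12, 24.
Subgroups by order — order 1: 1; order 2: 3; order 3: 1; order 4: 3; order 6: 3; order 8: 1; order 12: 3; order 24: 1.
Total: 1 + 3 + 1 + 3 + 3 + 1 + 3 + 1 = 16.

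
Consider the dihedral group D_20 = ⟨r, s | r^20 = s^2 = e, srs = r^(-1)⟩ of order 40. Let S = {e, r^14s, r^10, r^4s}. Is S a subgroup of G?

|S| = 4 divides |G| = 40, consistent with Lagrange.
S contains the identity, every element's inverse is in S, and S is closed under ·: it is a subgroup.

Yes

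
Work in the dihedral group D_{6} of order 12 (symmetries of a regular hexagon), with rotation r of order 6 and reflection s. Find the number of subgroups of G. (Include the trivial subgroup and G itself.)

|G| = 12, so by Lagrange every subgroup order divides 12. Divisors: 1, 2, 3, 4, 6, 12.
Subgroups by order — order 1: 1; order 2: 7; order 3: 1; order 4: 3; order 6: 3; order 12: 1.
Total: 1 + 7 + 1 + 3 + 3 + 1 = 16.

16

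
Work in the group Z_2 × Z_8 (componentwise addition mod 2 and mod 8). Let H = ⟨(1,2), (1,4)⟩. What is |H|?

8

|⟨(1,2)⟩| = 4 and |⟨(1,4)⟩| = 2, so |H| is a multiple of lcm(4, 2) = 4 and divides |G| = 16.
Closing under the operation: H = {(0,0), (0,2), (0,4), (0,6), (1,0), (1,2), (1,4), (1,6)}, so |H| = 8.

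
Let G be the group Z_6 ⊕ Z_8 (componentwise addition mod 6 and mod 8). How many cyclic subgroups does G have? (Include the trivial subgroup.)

16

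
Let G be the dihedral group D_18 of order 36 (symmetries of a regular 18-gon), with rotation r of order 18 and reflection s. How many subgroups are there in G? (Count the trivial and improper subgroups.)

45

|G| = 36, so by Lagrange every subgroup order divides 36. Divisors: 1, 2, 3, 4, 6, 9, 12, 18, 36.
Subgroups by order — order 1: 1; order 2: 19; order 3: 1; order 4: 9; order 6: 7; order 9: 1; order 12: 3; order 18: 3; order 36: 1.
Total: 1 + 19 + 1 + 9 + 7 + 1 + 3 + 3 + 1 = 45.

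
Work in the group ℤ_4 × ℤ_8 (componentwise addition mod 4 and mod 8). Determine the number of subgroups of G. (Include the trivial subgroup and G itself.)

22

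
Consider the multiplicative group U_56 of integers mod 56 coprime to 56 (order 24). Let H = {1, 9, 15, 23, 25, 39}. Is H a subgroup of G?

Yes

|H| = 6 divides |G| = 24, consistent with Lagrange.
H contains the identity, every element's inverse is in H, and H is closed under ·: it is a subgroup.
In fact H = ⟨39⟩.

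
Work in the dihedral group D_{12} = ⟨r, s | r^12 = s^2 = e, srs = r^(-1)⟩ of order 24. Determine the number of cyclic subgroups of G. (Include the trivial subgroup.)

Group the elements of G by the cyclic subgroup they generate; each cyclic subgroup of order d accounts for φ(d) elements.
Cyclic subgroups by order — order 1: 1; order 2: 13; order 3: 1; order 4: 1; order 6: 1; order 12: 1.
Total: 18.

18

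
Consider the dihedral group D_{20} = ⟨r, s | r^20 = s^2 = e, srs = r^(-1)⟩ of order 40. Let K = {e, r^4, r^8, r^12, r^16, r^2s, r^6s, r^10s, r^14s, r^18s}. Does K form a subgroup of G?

|K| = 10 divides |G| = 40, consistent with Lagrange.
K contains the identity, every element's inverse is in K, and K is closed under ·: it is a subgroup.

Yes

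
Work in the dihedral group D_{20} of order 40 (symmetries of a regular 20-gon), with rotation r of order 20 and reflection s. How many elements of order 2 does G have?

Enumerating element orders in G gives 21 elements of order 2.

21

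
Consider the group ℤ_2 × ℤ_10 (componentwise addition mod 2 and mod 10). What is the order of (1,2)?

The order of (1,2) in Z_2 × Z_10 is lcm(ord(1) in Z_2, ord(2) in Z_10).
ord(1) = 2 and ord(2) = 5, so |⟨(1,2)⟩| = lcm(2, 5) = 10.

10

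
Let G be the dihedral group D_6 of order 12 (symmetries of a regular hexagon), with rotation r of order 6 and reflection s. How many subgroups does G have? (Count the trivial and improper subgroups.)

|G| = 12, so by Lagrange every subgroup order divides 12. Divisors: 1, 2, 3, 4, 6, 12.
Subgroups by order — order 1: 1; order 2: 7; order 3: 1; order 4: 3; order 6: 3; order 12: 1.
Total: 1 + 7 + 1 + 3 + 3 + 1 = 16.

16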